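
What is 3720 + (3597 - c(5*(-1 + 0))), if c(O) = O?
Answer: 7322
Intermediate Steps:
3720 + (3597 - c(5*(-1 + 0))) = 3720 + (3597 - 5*(-1 + 0)) = 3720 + (3597 - 5*(-1)) = 3720 + (3597 - 1*(-5)) = 3720 + (3597 + 5) = 3720 + 3602 = 7322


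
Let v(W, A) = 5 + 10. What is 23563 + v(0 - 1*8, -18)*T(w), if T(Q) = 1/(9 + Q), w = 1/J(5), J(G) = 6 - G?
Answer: 47129/2 ≈ 23565.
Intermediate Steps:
v(W, A) = 15
w = 1 (w = 1/(6 - 1*5) = 1/(6 - 5) = 1/1 = 1)
23563 + v(0 - 1*8, -18)*T(w) = 23563 + 15/(9 + 1) = 23563 + 15/10 = 23563 + 15*(⅒) = 23563 + 3/2 = 47129/2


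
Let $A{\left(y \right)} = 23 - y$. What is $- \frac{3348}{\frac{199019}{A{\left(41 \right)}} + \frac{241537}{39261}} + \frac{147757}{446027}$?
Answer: $\frac{736398413419403}{1161058428261637} \approx 0.63425$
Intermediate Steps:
$- \frac{3348}{\frac{199019}{A{\left(41 \right)}} + \frac{241537}{39261}} + \frac{147757}{446027} = - \frac{3348}{\frac{199019}{23 - 41} + \frac{241537}{39261}} + \frac{147757}{446027} = - \frac{3348}{\frac{199019}{23 - 41} + 241537 \cdot \frac{1}{39261}} + 147757 \cdot \frac{1}{446027} = - \frac{3348}{\frac{199019}{-18} + \frac{241537}{39261}} + \frac{147757}{446027} = - \frac{3348}{199019 \left(- \frac{1}{18}\right) + \frac{241537}{39261}} + \frac{147757}{446027} = - \frac{3348}{- \frac{199019}{18} + \frac{241537}{39261}} + \frac{147757}{446027} = - \frac{3348}{- \frac{2603112431}{235566}} + \frac{147757}{446027} = \left(-3348\right) \left(- \frac{235566}{2603112431}\right) + \frac{147757}{446027} = \frac{788674968}{2603112431} + \frac{147757}{446027} = \frac{736398413419403}{1161058428261637}$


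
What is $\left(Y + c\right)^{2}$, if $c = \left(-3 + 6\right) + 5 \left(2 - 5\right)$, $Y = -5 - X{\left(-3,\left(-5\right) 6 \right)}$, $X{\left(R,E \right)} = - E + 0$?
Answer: $2209$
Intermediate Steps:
$X{\left(R,E \right)} = - E$
$Y = -35$ ($Y = -5 - - \left(-5\right) 6 = -5 - \left(-1\right) \left(-30\right) = -5 - 30 = -35$)
$c = -12$ ($c = 3 + 5 \left(-3\right) = 3 - 15 = -12$)
$\left(Y + c\right)^{2} = \left(-35 - 12\right)^{2} = \left(-47\right)^{2} = 2209$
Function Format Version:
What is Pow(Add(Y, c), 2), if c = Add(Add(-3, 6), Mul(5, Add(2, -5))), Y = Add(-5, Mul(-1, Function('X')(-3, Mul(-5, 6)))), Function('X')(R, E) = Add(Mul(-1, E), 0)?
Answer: 2209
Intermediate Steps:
Function('X')(R, E) = Mul(-1, E)
Y = -35 (Y = Add(-5, Mul(-1, Mul(-1, Mul(-5, 6)))) = Add(-5, Mul(-1, Mul(-1, -30))) = Add(-5, Mul(-1, 30)) = Add(-5, -30) = -35)
c = -12 (c = Add(3, Mul(5, -3)) = Add(3, -15) = -12)
Pow(Add(Y, c), 2) = Pow(Add(-35, -12), 2) = Pow(-47, 2) = 2209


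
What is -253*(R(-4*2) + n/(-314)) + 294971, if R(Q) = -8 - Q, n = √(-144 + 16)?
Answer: 294971 + 1012*I*√2/157 ≈ 2.9497e+5 + 9.1158*I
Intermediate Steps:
n = 8*I*√2 (n = √(-128) = 8*I*√2 ≈ 11.314*I)
-253*(R(-4*2) + n/(-314)) + 294971 = -253*((-8 - (-4)*2) + (8*I*√2)/(-314)) + 294971 = -253*((-8 - 1*(-8)) + (8*I*√2)*(-1/314)) + 294971 = -253*((-8 + 8) - 4*I*√2/157) + 294971 = -253*(0 - 4*I*√2/157) + 294971 = -(-1012)*I*√2/157 + 294971 = 1012*I*√2/157 + 294971 = 294971 + 1012*I*√2/157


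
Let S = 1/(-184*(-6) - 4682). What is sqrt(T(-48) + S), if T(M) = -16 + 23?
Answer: sqrt(89611010)/3578 ≈ 2.6457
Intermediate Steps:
S = -1/3578 (S = 1/(1104 - 4682) = 1/(-3578) = -1/3578 ≈ -0.00027949)
T(M) = 7
sqrt(T(-48) + S) = sqrt(7 - 1/3578) = sqrt(25045/3578) = sqrt(89611010)/3578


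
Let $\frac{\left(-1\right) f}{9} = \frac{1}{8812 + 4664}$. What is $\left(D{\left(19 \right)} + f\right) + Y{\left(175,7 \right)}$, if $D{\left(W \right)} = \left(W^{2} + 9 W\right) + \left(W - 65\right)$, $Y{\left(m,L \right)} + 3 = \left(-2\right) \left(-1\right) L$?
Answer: $\frac{2232521}{4492} \approx 497.0$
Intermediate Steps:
$Y{\left(m,L \right)} = -3 + 2 L$ ($Y{\left(m,L \right)} = -3 + \left(-2\right) \left(-1\right) L = -3 + 2 L$)
$f = - \frac{3}{4492}$ ($f = - \frac{9}{8812 + 4664} = - \frac{9}{13476} = \left(-9\right) \frac{1}{13476} = - \frac{3}{4492} \approx -0.00066785$)
$D{\left(W \right)} = -65 + W^{2} + 10 W$ ($D{\left(W \right)} = \left(W^{2} + 9 W\right) + \left(W - 65\right) = \left(W^{2} + 9 W\right) + \left(-65 + W\right) = -65 + W^{2} + 10 W$)
$\left(D{\left(19 \right)} + f\right) + Y{\left(175,7 \right)} = \left(\left(-65 + 19^{2} + 10 \cdot 19\right) - \frac{3}{4492}\right) + \left(-3 + 2 \cdot 7\right) = \left(\left(-65 + 361 + 190\right) - \frac{3}{4492}\right) + \left(-3 + 14\right) = \left(486 - \frac{3}{4492}\right) + 11 = \frac{2183109}{4492} + 11 = \frac{2232521}{4492}$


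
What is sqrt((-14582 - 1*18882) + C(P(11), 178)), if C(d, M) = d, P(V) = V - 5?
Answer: I*sqrt(33458) ≈ 182.92*I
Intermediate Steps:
P(V) = -5 + V
sqrt((-14582 - 1*18882) + C(P(11), 178)) = sqrt((-14582 - 1*18882) + (-5 + 11)) = sqrt((-14582 - 18882) + 6) = sqrt(-33464 + 6) = sqrt(-33458) = I*sqrt(33458)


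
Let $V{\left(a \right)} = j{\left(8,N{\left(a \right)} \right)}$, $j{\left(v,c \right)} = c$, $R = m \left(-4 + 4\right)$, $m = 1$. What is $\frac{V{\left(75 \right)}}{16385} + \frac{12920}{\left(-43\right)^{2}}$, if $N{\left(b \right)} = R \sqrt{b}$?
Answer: $\frac{12920}{1849} \approx 6.9876$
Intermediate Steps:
$R = 0$ ($R = 1 \left(-4 + 4\right) = 1 \cdot 0 = 0$)
$N{\left(b \right)} = 0$ ($N{\left(b \right)} = 0 \sqrt{b} = 0$)
$V{\left(a \right)} = 0$
$\frac{V{\left(75 \right)}}{16385} + \frac{12920}{\left(-43\right)^{2}} = \frac{0}{16385} + \frac{12920}{\left(-43\right)^{2}} = 0 \cdot \frac{1}{16385} + \frac{12920}{1849} = 0 + 12920 \cdot \frac{1}{1849} = 0 + \frac{12920}{1849} = \frac{12920}{1849}$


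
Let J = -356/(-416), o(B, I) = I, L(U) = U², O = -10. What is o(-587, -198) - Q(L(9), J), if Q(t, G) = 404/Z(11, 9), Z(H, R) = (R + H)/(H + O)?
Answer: -1091/5 ≈ -218.20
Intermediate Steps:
J = 89/104 (J = -356*(-1/416) = 89/104 ≈ 0.85577)
Z(H, R) = (H + R)/(-10 + H) (Z(H, R) = (R + H)/(H - 10) = (H + R)/(-10 + H))
Q(t, G) = 101/5 (Q(t, G) = 404/(((11 + 9)/(-10 + 11))) = 404/((20/1)) = 404/((1*20)) = 404/20 = 404*(1/20) = 101/5)
o(-587, -198) - Q(L(9), J) = -198 - 1*101/5 = -198 - 101/5 = -1091/5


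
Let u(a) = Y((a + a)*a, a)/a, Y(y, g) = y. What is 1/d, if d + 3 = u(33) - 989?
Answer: -1/926 ≈ -0.0010799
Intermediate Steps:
u(a) = 2*a (u(a) = ((a + a)*a)/a = ((2*a)*a)/a = (2*a**2)/a = 2*a)
d = -926 (d = -3 + (2*33 - 989) = -3 + (66 - 989) = -3 - 923 = -926)
1/d = 1/(-926) = -1/926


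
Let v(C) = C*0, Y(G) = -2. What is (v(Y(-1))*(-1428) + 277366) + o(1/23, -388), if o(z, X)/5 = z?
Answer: 6379423/23 ≈ 2.7737e+5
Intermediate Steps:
o(z, X) = 5*z
v(C) = 0
(v(Y(-1))*(-1428) + 277366) + o(1/23, -388) = (0*(-1428) + 277366) + 5/23 = (0 + 277366) + 5*(1/23) = 277366 + 5/23 = 6379423/23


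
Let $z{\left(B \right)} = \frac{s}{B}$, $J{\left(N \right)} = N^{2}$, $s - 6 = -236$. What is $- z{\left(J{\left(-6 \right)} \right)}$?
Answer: $\frac{115}{18} \approx 6.3889$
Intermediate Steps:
$s = -230$ ($s = 6 - 236 = -230$)
$z{\left(B \right)} = - \frac{230}{B}$
$- z{\left(J{\left(-6 \right)} \right)} = - \frac{-230}{\left(-6\right)^{2}} = - \frac{-230}{36} = \left(-1\right) \left(- \frac{115}{18}\right) = \frac{115}{18}$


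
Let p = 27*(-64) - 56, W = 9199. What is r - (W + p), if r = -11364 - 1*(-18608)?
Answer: -171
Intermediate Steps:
p = -1784 (p = -1728 - 56 = -1784)
r = 7244 (r = -11364 + 18608 = 7244)
r - (W + p) = 7244 - (9199 - 1784) = 7244 - 1*7415 = 7244 - 7415 = -171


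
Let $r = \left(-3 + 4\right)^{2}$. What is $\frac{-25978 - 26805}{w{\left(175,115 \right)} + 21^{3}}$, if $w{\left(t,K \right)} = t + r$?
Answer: $- \frac{52783}{9437} \approx -5.5932$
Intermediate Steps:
$r = 1$ ($r = 1^{2} = 1$)
$w{\left(t,K \right)} = 1 + t$ ($w{\left(t,K \right)} = t + 1 = 1 + t$)
$\frac{-25978 - 26805}{w{\left(175,115 \right)} + 21^{3}} = \frac{-25978 - 26805}{\left(1 + 175\right) + 21^{3}} = - \frac{52783}{176 + 9261} = - \frac{52783}{9437}$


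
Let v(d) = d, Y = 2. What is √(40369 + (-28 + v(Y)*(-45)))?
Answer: √40251 ≈ 200.63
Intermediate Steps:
√(40369 + (-28 + v(Y)*(-45))) = √(40369 + (-28 + 2*(-45))) = √(40369 + (-28 - 90)) = √(40369 - 118) = √40251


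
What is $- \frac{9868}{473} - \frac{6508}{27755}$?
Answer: $- \frac{276964624}{13128115} \approx -21.097$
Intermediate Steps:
$- \frac{9868}{473} - \frac{6508}{27755} = - \frac{276964624}{13128115}$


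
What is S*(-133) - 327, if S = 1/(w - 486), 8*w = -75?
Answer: -1294837/3963 ≈ -326.73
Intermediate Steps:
w = -75/8 (w = (1/8)*(-75) = -75/8 ≈ -9.3750)
S = -8/3963 (S = 1/(-75/8 - 486) = 1/(-3963/8) = -8/3963 ≈ -0.0020187)
S*(-133) - 327 = -8/3963*(-133) - 327 = 1064/3963 - 327 = -1294837/3963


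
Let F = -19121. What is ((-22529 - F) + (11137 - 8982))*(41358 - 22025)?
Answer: -24224249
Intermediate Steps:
((-22529 - F) + (11137 - 8982))*(41358 - 22025) = ((-22529 - 1*(-19121)) + (11137 - 8982))*(41358 - 22025) = ((-22529 + 19121) + 2155)*19333 = (-3408 + 2155)*19333 = -1253*19333 = -24224249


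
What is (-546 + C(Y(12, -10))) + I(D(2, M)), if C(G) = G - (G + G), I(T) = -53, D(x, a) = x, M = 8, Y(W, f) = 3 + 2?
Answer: -604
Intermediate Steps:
Y(W, f) = 5
C(G) = -G (C(G) = G - 2*G = -G)
(-546 + C(Y(12, -10))) + I(D(2, M)) = (-546 - 1*5) - 53 = (-546 - 5) - 53 = -551 - 53 = -604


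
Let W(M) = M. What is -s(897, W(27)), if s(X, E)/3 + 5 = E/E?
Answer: 12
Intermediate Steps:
s(X, E) = -12 (s(X, E) = -15 + 3*(E/E) = -15 + 3*1 = -15 + 3 = -12)
-s(897, W(27)) = -1*(-12) = 12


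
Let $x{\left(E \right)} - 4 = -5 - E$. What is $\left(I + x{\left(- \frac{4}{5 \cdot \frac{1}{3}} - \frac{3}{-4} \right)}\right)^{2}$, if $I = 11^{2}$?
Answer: $\frac{5919489}{400} \approx 14799.0$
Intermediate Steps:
$I = 121$
$x{\left(E \right)} = -1 - E$ ($x{\left(E \right)} = 4 - \left(5 + E\right) = -1 - E$)
$\left(I + x{\left(- \frac{4}{5 \cdot \frac{1}{3}} - \frac{3}{-4} \right)}\right)^{2} = \left(121 - \left(1 - \frac{12}{5} + \frac{3}{4}\right)\right)^{2} = \left(121 - \left(\frac{7}{4} - \frac{12}{5}\right)\right)^{2} = \left(121 - - \frac{13}{20}\right)^{2} = \left(121 + \left(-1 + \frac{33}{20}\right)\right)^{2} = \left(121 + \frac{13}{20}\right)^{2} = \left(\frac{2433}{20}\right)^{2} = \frac{5919489}{400}$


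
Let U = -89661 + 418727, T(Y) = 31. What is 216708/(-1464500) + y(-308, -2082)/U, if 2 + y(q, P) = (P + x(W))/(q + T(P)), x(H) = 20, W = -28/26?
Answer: -2468875444207/16686381561125 ≈ -0.14796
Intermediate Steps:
W = -14/13 (W = -28*1/26 = -14/13 ≈ -1.0769)
y(q, P) = -2 + (20 + P)/(31 + q) (y(q, P) = -2 + (P + 20)/(q + 31) = -2 + (20 + P)/(31 + q))
U = 329066
216708/(-1464500) + y(-308, -2082)/U = 216708/(-1464500) + ((-42 - 2082 - 2*(-308))/(31 - 308))/329066 = 216708*(-1/1464500) + ((-42 - 2082 + 616)/(-277))*(1/329066) = -54177/366125 - 1/277*(-1508)*(1/329066) = -54177/366125 + (1508/277)*(1/329066) = -54177/366125 + 754/45575641 = -2468875444207/16686381561125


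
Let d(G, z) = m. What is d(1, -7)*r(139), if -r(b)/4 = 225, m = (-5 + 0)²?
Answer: -22500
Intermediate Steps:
m = 25 (m = (-5)² = 25)
d(G, z) = 25
r(b) = -900 (r(b) = -4*225 = -900)
d(1, -7)*r(139) = 25*(-900) = -22500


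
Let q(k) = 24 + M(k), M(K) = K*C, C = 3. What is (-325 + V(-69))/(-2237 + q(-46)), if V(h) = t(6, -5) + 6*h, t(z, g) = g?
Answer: 744/2351 ≈ 0.31646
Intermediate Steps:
M(K) = 3*K (M(K) = K*3 = 3*K)
V(h) = -5 + 6*h
q(k) = 24 + 3*k
(-325 + V(-69))/(-2237 + q(-46)) = (-325 + (-5 + 6*(-69)))/(-2237 + (24 + 3*(-46))) = (-325 + (-5 - 414))/(-2237 + (24 - 138)) = (-325 - 419)/(-2237 - 114) = -744/(-2351) = -744*(-1/2351) = 744/2351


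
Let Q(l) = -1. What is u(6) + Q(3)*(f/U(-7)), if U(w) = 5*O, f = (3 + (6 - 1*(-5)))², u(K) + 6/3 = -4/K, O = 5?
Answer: -788/75 ≈ -10.507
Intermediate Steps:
u(K) = -2 - 4/K
f = 196 (f = (3 + (6 + 5))² = (3 + 11)² = 14² = 196)
U(w) = 25 (U(w) = 5*5 = 25)
u(6) + Q(3)*(f/U(-7)) = (-2 - 4/6) - 196/25 = (-2 - 4*⅙) - 196/25 = (-2 - ⅔) - 1*196/25 = -8/3 - 196/25 = -788/75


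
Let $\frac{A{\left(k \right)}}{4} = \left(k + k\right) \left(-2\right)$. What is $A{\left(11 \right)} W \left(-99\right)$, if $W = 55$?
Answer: $958320$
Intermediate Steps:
$A{\left(k \right)} = - 16 k$ ($A{\left(k \right)} = 4 \left(k + k\right) \left(-2\right) = 4 \cdot 2 k \left(-2\right) = 4 \left(- 4 k\right) = - 16 k$)
$A{\left(11 \right)} W \left(-99\right) = \left(-16\right) 11 \cdot 55 \left(-99\right) = \left(-176\right) 55 \left(-99\right) = \left(-9680\right) \left(-99\right) = 958320$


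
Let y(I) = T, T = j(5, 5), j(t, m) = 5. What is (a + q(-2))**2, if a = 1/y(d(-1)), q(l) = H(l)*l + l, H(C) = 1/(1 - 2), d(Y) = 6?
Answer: 1/25 ≈ 0.040000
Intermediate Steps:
T = 5
y(I) = 5
H(C) = -1 (H(C) = 1/(-1) = -1)
q(l) = 0 (q(l) = -l + l = 0)
a = 1/5 ≈ 0.20000
(a + q(-2))**2 = (1/5 + 0)**2 = (1/5)**2 = 1/25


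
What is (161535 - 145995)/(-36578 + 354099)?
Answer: 15540/317521 ≈ 0.048942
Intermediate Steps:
(161535 - 145995)/(-36578 + 354099) = 15540/317521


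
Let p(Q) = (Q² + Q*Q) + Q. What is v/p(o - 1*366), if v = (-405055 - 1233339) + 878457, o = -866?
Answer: -759937/3034416 ≈ -0.25044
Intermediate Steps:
p(Q) = Q + 2*Q² (p(Q) = (Q² + Q²) + Q = 2*Q² + Q = Q + 2*Q²)
v = -759937 (v = -1638394 + 878457 = -759937)
v/p(o - 1*366) = -759937*1/((1 + 2*(-866 - 1*366))*(-866 - 1*366)) = -759937*1/((1 + 2*(-866 - 366))*(-866 - 366)) = -759937*(-1/(1232*(1 + 2*(-1232)))) = -759937*(-1/(1232*(1 - 2464))) = -759937/((-1232*(-2463))) = -759937/3034416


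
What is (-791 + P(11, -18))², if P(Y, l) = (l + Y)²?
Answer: 550564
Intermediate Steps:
P(Y, l) = (Y + l)²
(-791 + P(11, -18))² = (-791 + (11 - 18)²)² = (-791 + (-7)²)² = (-791 + 49)² = (-742)² = 550564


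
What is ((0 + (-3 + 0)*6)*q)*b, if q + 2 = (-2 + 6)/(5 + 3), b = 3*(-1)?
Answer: -81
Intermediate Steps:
b = -3
q = -3/2 (q = -2 + (-2 + 6)/(5 + 3) = -2 + 4/8 = -2 + 4*(⅛) = -2 + ½ = -3/2 ≈ -1.5000)
((0 + (-3 + 0)*6)*q)*b = ((0 + (-3 + 0)*6)*(-3/2))*(-3) = ((0 - 3*6)*(-3/2))*(-3) = ((0 - 18)*(-3/2))*(-3) = -18*(-3/2)*(-3) = 27*(-3) = -81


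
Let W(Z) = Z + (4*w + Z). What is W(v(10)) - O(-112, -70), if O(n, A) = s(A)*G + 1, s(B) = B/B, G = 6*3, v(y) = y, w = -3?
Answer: -11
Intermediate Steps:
G = 18
W(Z) = -12 + 2*Z (W(Z) = Z + (4*(-3) + Z) = Z + (-12 + Z) = -12 + 2*Z)
s(B) = 1
O(n, A) = 19 (O(n, A) = 1*18 + 1 = 18 + 1 = 19)
W(v(10)) - O(-112, -70) = (-12 + 2*10) - 1*19 = (-12 + 20) - 19 = 8 - 19 = -11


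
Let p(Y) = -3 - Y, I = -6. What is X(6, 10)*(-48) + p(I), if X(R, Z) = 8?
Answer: -381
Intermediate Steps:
X(6, 10)*(-48) + p(I) = 8*(-48) + (-3 - 1*(-6)) = -384 + (-3 + 6) = -384 + 3 = -381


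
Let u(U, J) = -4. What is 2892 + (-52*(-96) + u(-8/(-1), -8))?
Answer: 7880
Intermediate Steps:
2892 + (-52*(-96) + u(-8/(-1), -8)) = 2892 + (-52*(-96) - 4) = 2892 + (4992 - 4) = 2892 + 4988 = 7880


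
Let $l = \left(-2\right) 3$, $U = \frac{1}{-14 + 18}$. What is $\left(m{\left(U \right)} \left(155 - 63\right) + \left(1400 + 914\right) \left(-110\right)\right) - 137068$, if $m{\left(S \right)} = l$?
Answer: $-392160$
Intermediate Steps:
$U = \frac{1}{4} \approx 0.25$
$l = -6$
$m{\left(S \right)} = -6$
$\left(m{\left(U \right)} \left(155 - 63\right) + \left(1400 + 914\right) \left(-110\right)\right) - 137068 = \left(- 6 \left(155 - 63\right) + \left(1400 + 914\right) \left(-110\right)\right) - 137068 = \left(\left(-6\right) 92 + 2314 \left(-110\right)\right) - 137068 = \left(-552 - 254540\right) - 137068 = -255092 - 137068 = -392160$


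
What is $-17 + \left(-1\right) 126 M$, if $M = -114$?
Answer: $14347$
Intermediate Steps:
$-17 + \left(-1\right) 126 M = -17 + \left(-1\right) 126 \left(-114\right) = -17 - -14364 = -17 + 14364 = 14347$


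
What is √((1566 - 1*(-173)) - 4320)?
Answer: I*√2581 ≈ 50.804*I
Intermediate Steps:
√((1566 - 1*(-173)) - 4320) = √((1566 + 173) - 4320) = √(1739 - 4320) = √(-2581) = I*√2581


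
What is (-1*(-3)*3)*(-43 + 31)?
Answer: -108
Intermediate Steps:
(-1*(-3)*3)*(-43 + 31) = (3*3)*(-12) = 9*(-12) = -108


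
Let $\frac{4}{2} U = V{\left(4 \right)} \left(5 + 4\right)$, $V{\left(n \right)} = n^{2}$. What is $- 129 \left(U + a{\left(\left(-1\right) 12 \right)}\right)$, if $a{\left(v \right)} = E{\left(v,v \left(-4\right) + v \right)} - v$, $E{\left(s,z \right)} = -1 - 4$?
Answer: $-10191$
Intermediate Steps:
$U = 72$ ($U = \frac{4^{2} \left(5 + 4\right)}{2} = \frac{16 \cdot 9}{2} = \frac{1}{2} \cdot 144 = 72$)
$E{\left(s,z \right)} = -5$
$a{\left(v \right)} = -5 - v$
$- 129 \left(U + a{\left(\left(-1\right) 12 \right)}\right) = - 129 \left(72 - \left(5 - 12\right)\right) = - 129 \left(72 - -7\right) = - 129 \left(72 + \left(-5 + 12\right)\right) = - 129 \left(72 + 7\right) = \left(-129\right) 79 = -10191$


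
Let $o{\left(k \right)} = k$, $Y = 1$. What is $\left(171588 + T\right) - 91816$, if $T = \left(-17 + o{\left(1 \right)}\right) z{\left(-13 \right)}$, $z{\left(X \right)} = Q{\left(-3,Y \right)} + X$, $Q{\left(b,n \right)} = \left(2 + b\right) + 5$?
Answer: $79916$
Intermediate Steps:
$Q{\left(b,n \right)} = 7 + b$
$z{\left(X \right)} = 4 + X$ ($z{\left(X \right)} = \left(7 - 3\right) + X = 4 + X$)
$T = 144$ ($T = \left(-17 + 1\right) \left(4 - 13\right) = \left(-16\right) \left(-9\right) = 144$)
$\left(171588 + T\right) - 91816 = \left(171588 + 144\right) - 91816 = 171732 - 91816 = 79916$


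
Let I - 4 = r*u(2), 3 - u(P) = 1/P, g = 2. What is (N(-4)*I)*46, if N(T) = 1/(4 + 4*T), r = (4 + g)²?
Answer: -1081/3 ≈ -360.33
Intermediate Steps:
u(P) = 3 - 1/P
r = 36 (r = (4 + 2)² = 6² = 36)
I = 94 (I = 4 + 36*(3 - 1/2) = 4 + 36*(3 - 1*½) = 4 + 36*(3 - ½) = 4 + 36*(5/2) = 4 + 90 = 94)
(N(-4)*I)*46 = ((1/(4*(1 - 4)))*94)*46 = (((¼)/(-3))*94)*46 = (((¼)*(-⅓))*94)*46 = -1/12*94*46 = -47/6*46 = -1081/3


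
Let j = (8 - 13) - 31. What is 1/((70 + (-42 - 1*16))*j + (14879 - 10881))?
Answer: 1/3566 ≈ 0.00028043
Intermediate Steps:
j = -36 (j = -5 - 31 = -36)
1/((70 + (-42 - 1*16))*j + (14879 - 10881)) = 1/((70 + (-42 - 1*16))*(-36) + (14879 - 10881)) = 1/((70 + (-42 - 16))*(-36) + 3998) = 1/((70 - 58)*(-36) + 3998) = 1/(12*(-36) + 3998) = 1/(-432 + 3998) = 1/3566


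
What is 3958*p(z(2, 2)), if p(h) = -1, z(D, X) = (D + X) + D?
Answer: -3958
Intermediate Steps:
z(D, X) = X + 2*D
3958*p(z(2, 2)) = 3958*(-1) = -3958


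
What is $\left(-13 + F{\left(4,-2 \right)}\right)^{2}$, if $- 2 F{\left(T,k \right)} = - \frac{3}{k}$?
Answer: $\frac{3025}{16} \approx 189.06$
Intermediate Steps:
$F{\left(T,k \right)} = \frac{3}{2 k}$ ($F{\left(T,k \right)} = - \frac{\left(-3\right) \frac{1}{k}}{2} = \frac{3}{2 k}$)
$\left(-13 + F{\left(4,-2 \right)}\right)^{2} = \left(-13 + \frac{3}{2 \left(-2\right)}\right)^{2} = \left(-13 + \frac{3}{2} \left(- \frac{1}{2}\right)\right)^{2} = \left(-13 - \frac{3}{4}\right)^{2} = \left(- \frac{55}{4}\right)^{2} = \frac{3025}{16}$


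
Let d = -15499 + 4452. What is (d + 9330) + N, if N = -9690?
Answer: -11407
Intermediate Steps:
d = -11047
(d + 9330) + N = (-11047 + 9330) - 9690 = -1717 - 9690 = -11407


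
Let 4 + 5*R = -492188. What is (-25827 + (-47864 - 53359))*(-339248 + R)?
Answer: 55608057120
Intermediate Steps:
R = -492192/5 (R = -4/5 + (1/5)*(-492188) = -4/5 - 492188/5 = -492192/5 ≈ -98438.)
(-25827 + (-47864 - 53359))*(-339248 + R) = (-25827 + (-47864 - 53359))*(-339248 - 492192/5) = (-25827 - 101223)*(-2188432/5) = -127050*(-2188432/5) = 55608057120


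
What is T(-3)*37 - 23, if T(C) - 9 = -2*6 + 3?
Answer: -23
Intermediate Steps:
T(C) = 0 (T(C) = 9 + (-2*6 + 3) = 9 + (-12 + 3) = 9 - 9 = 0)
T(-3)*37 - 23 = 0*37 - 23 = 0 - 23 = -23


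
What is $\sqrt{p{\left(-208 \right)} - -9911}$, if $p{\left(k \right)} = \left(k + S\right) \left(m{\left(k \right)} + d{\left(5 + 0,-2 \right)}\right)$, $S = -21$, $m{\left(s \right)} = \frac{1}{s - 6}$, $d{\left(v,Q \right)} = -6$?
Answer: $\frac{\sqrt{516856866}}{214} \approx 106.24$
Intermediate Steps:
$m{\left(s \right)} = \frac{1}{-6 + s}$
$p{\left(k \right)} = \left(-21 + k\right) \left(-6 + \frac{1}{-6 + k}\right)$ ($p{\left(k \right)} = \left(k - 21\right) \left(\frac{1}{-6 + k} - 6\right) = \left(-21 + k\right) \left(-6 + \frac{1}{-6 + k}\right)$)
$\sqrt{p{\left(-208 \right)} - -9911} = \sqrt{\frac{-777 - 6 \left(-208\right)^{2} + 163 \left(-208\right)}{-6 - 208} - -9911} = \sqrt{\frac{-777 - 259584 - 33904}{-214} + \left(-14230 + 24141\right)} = \sqrt{- \frac{-777 - 259584 - 33904}{214} + 9911} = \sqrt{\left(- \frac{1}{214}\right) \left(-294265\right) + 9911} = \sqrt{\frac{294265}{214} + 9911} = \sqrt{\frac{2415219}{214}} = \frac{\sqrt{516856866}}{214}$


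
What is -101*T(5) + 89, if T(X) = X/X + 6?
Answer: -618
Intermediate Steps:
T(X) = 7 (T(X) = 1 + 6 = 7)
-101*T(5) + 89 = -101*7 + 89 = -707 + 89 = -618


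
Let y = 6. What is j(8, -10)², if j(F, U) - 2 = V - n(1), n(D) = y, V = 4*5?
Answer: 256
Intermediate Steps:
V = 20
n(D) = 6
j(F, U) = 16 (j(F, U) = 2 + (20 - 1*6) = 2 + (20 - 6) = 2 + 14 = 16)
j(8, -10)² = 16² = 256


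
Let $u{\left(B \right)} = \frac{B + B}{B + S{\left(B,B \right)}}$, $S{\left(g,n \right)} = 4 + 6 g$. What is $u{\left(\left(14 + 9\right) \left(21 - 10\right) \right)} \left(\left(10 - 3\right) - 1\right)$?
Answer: $\frac{3036}{1775} \approx 1.7104$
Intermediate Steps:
$u{\left(B \right)} = \frac{2 B}{4 + 7 B}$ ($u{\left(B \right)} = \frac{B + B}{B + \left(4 + 6 B\right)} = \frac{2 B}{4 + 7 B}$)
$u{\left(\left(14 + 9\right) \left(21 - 10\right) \right)} \left(\left(10 - 3\right) - 1\right) = \frac{2 \left(14 + 9\right) \left(21 - 10\right)}{4 + 7 \left(14 + 9\right) \left(21 - 10\right)} \left(\left(10 - 3\right) - 1\right) = \frac{2 \cdot 23 \cdot 11}{4 + 7 \cdot 23 \cdot 11} \left(7 - 1\right) = 2 \cdot 253 \frac{1}{4 + 7 \cdot 253} \cdot 6 = 2 \cdot 253 \frac{1}{4 + 1771} \cdot 6 = 2 \cdot 253 \cdot \frac{1}{1775} \cdot 6 = \frac{506}{1775} \cdot 6 = \frac{3036}{1775}$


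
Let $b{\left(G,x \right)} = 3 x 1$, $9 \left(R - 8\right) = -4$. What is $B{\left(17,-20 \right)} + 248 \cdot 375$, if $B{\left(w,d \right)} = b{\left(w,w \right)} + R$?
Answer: $\frac{837527}{9} \approx 93059.0$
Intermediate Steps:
$R = \frac{68}{9}$ ($R = 8 + \frac{1}{9} \left(-4\right) = 8 - \frac{4}{9} = \frac{68}{9} \approx 7.5556$)
$b{\left(G,x \right)} = 3 x$
$B{\left(w,d \right)} = \frac{68}{9} + 3 w$ ($B{\left(w,d \right)} = 3 w + \frac{68}{9} = \frac{68}{9} + 3 w$)
$B{\left(17,-20 \right)} + 248 \cdot 375 = \left(\frac{68}{9} + 3 \cdot 17\right) + 248 \cdot 375 = \left(\frac{68}{9} + 51\right) + 93000 = \frac{527}{9} + 93000 = \frac{837527}{9}$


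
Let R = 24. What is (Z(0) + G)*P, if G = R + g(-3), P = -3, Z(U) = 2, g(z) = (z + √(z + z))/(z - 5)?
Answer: -633/8 + 3*I*√6/8 ≈ -79.125 + 0.91856*I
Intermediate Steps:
g(z) = (z + √2*√z)/(-5 + z) (g(z) = (z + √(2*z))/(-5 + z) = (z + √2*√z)/(-5 + z))
G = 195/8 - I*√6/8 (G = 24 + (-3 + √2*√(-3))/(-5 - 3) = 24 + (-3 + √2*(I*√3))/(-8) = 24 - (-3 + I*√6)/8 = 24 + (3/8 - I*√6/8) = 195/8 - I*√6/8 ≈ 24.375 - 0.30619*I)
(Z(0) + G)*P = (2 + (195/8 - I*√6/8))*(-3) = (211/8 - I*√6/8)*(-3) = -633/8 + 3*I*√6/8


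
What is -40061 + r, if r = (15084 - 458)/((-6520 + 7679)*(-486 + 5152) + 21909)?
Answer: -217523323357/5429803 ≈ -40061.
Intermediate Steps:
r = 14626/5429803 (r = 14626/(1159*4666 + 21909) = 14626/(5407894 + 21909) = 14626/5429803 ≈ 0.0026937)
-40061 + r = -40061 + 14626/5429803 = -217523323357/5429803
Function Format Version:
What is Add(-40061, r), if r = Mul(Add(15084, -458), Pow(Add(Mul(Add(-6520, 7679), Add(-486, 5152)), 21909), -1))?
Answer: Rational(-217523323357, 5429803) ≈ -40061.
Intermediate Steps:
r = Rational(14626, 5429803) (r = Mul(14626, Pow(Add(Mul(1159, 4666), 21909), -1)) = Mul(14626, Pow(Add(5407894, 21909), -1)) = Mul(14626, Pow(5429803, -1)) = Mul(14626, Rational(1, 5429803)) = Rational(14626, 5429803) ≈ 0.0026937)
Add(-40061, r) = Add(-40061, Rational(14626, 5429803)) = Rational(-217523323357, 5429803)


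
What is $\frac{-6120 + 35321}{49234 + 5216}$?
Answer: $\frac{29201}{54450} \approx 0.53629$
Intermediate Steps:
$\frac{-6120 + 35321}{49234 + 5216} = \frac{29201}{54450}$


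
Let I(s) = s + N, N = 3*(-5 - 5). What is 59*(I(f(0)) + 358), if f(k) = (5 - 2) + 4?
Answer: 19765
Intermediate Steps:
f(k) = 7 (f(k) = 3 + 4 = 7)
N = -30 (N = 3*(-10) = -30)
I(s) = -30 + s (I(s) = s - 30 = -30 + s)
59*(I(f(0)) + 358) = 59*((-30 + 7) + 358) = 59*(-23 + 358) = 59*335 = 19765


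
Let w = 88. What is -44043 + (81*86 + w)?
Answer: -36989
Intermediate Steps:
-44043 + (81*86 + w) = -44043 + (81*86 + 88) = -44043 + (6966 + 88) = -44043 + 7054 = -36989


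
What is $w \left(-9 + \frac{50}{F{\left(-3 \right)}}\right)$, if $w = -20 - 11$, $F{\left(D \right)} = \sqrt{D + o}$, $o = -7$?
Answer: $279 + 155 i \sqrt{10} \approx 279.0 + 490.15 i$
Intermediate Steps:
$F{\left(D \right)} = \sqrt{-7 + D}$ ($F{\left(D \right)} = \sqrt{D - 7} = \sqrt{-7 + D}$)
$w = -31$
$w \left(-9 + \frac{50}{F{\left(-3 \right)}}\right) = - 31 \left(-9 + \frac{50}{\sqrt{-7 - 3}}\right) = - 31 \left(-9 + \frac{50}{\sqrt{-10}}\right) = - 31 \left(-9 + \frac{50}{i \sqrt{10}}\right) = - 31 \left(-9 + 50 \left(- \frac{i \sqrt{10}}{10}\right)\right) = - 31 \left(-9 - 5 i \sqrt{10}\right) = 279 + 155 i \sqrt{10}$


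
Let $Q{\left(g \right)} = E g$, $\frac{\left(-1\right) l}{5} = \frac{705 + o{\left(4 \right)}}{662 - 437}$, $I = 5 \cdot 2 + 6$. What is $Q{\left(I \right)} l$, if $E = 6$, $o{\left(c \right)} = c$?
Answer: $- \frac{22688}{15} \approx -1512.5$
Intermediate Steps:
$I = 16$ ($I = 10 + 6 = 16$)
$l = - \frac{709}{45}$ ($l = - 5 \frac{705 + 4}{662 - 437} = - 5 \cdot \frac{709}{225} = - 5 \cdot 709 \cdot \frac{1}{225} = \left(-5\right) \frac{709}{225} = - \frac{709}{45} \approx -15.756$)
$Q{\left(g \right)} = 6 g$
$Q{\left(I \right)} l = 6 \cdot 16 \left(- \frac{709}{45}\right) = 96 \left(- \frac{709}{45}\right) = - \frac{22688}{15}$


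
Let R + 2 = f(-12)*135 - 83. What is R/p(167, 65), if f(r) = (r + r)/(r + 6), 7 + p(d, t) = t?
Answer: 455/58 ≈ 7.8448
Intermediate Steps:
p(d, t) = -7 + t
f(r) = 2*r/(6 + r) (f(r) = (2*r)/(6 + r) = 2*r/(6 + r))
R = 455 (R = -2 + ((2*(-12)/(6 - 12))*135 - 83) = -2 + ((2*(-12)/(-6))*135 - 83) = -2 + ((2*(-12)*(-⅙))*135 - 83) = -2 + (4*135 - 83) = -2 + (540 - 83) = -2 + 457 = 455)
R/p(167, 65) = 455/(-7 + 65) = 455/58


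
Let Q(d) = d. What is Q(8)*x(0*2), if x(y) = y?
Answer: 0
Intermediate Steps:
Q(8)*x(0*2) = 8*(0*2) = 8*0 = 0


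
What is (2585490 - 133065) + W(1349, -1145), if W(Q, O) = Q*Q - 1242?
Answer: 4270984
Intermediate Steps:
W(Q, O) = -1242 + Q² (W(Q, O) = Q² - 1242 = -1242 + Q²)
(2585490 - 133065) + W(1349, -1145) = (2585490 - 133065) + (-1242 + 1349²) = 2452425 + (-1242 + 1819801) = 2452425 + 1818559 = 4270984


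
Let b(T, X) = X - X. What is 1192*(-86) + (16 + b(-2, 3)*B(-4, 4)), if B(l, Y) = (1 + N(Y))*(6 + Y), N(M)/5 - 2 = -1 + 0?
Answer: -102496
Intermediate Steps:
N(M) = 5 (N(M) = 10 + 5*(-1 + 0) = 10 + 5*(-1) = 10 - 5 = 5)
b(T, X) = 0
B(l, Y) = 36 + 6*Y (B(l, Y) = (1 + 5)*(6 + Y) = 6*(6 + Y) = 36 + 6*Y)
1192*(-86) + (16 + b(-2, 3)*B(-4, 4)) = 1192*(-86) + (16 + 0*(36 + 6*4)) = -102512 + (16 + 0*(36 + 24)) = -102512 + (16 + 0*60) = -102512 + (16 + 0) = -102512 + 16 = -102496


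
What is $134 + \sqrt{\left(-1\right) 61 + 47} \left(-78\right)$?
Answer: $134 - 78 i \sqrt{14} \approx 134.0 - 291.85 i$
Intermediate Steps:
$134 + \sqrt{\left(-1\right) 61 + 47} \left(-78\right) = 134 + \sqrt{-61 + 47} \left(-78\right) = 134 + \sqrt{-14} \left(-78\right) = 134 + i \sqrt{14} \left(-78\right) = 134 - 78 i \sqrt{14}$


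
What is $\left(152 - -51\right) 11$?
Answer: $2233$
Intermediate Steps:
$\left(152 - -51\right) 11 = \left(152 + \left(-6 + 57\right)\right) 11 = \left(152 + 51\right) 11 = 203 \cdot 11 = 2233$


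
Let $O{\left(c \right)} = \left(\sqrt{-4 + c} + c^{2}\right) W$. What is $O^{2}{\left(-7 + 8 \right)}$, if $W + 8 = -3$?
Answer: $-242 + 242 i \sqrt{3} \approx -242.0 + 419.16 i$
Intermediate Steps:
$W = -11$ ($W = -8 - 3 = -11$)
$O{\left(c \right)} = - 11 c^{2} - 11 \sqrt{-4 + c}$ ($O{\left(c \right)} = \left(\sqrt{-4 + c} + c^{2}\right) \left(-11\right) = \left(c^{2} + \sqrt{-4 + c}\right) \left(-11\right) = - 11 c^{2} - 11 \sqrt{-4 + c}$)
$O^{2}{\left(-7 + 8 \right)} = \left(- 11 \left(-7 + 8\right)^{2} - 11 \sqrt{-4 + \left(-7 + 8\right)}\right)^{2} = \left(- 11 \cdot 1^{2} - 11 \sqrt{-4 + 1}\right)^{2} = \left(\left(-11\right) 1 - 11 \sqrt{-3}\right)^{2} = \left(-11 - 11 i \sqrt{3}\right)^{2}$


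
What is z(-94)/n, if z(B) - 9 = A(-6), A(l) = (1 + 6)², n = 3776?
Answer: 29/1888 ≈ 0.015360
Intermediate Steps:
A(l) = 49 (A(l) = 7² = 49)
z(B) = 58 (z(B) = 9 + 49 = 58)
z(-94)/n = 58/3776 = 58*(1/3776) = 29/1888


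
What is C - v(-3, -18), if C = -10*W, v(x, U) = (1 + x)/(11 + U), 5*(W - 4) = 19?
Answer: -548/7 ≈ -78.286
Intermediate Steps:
W = 39/5 (W = 4 + (1/5)*19 = 4 + 19/5 = 39/5 ≈ 7.8000)
v(x, U) = (1 + x)/(11 + U)
C = -78 (C = -10*39/5 = -78)
C - v(-3, -18) = -78 - (1 - 3)/(11 - 18) = -78 - (-2)/(-7) = -78 - (-1)*(-2)/7 = -78 - 1*2/7 = -78 - 2/7 = -548/7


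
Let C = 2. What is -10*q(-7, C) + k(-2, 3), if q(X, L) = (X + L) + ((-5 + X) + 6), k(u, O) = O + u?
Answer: 111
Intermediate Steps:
q(X, L) = 1 + L + 2*X (q(X, L) = (L + X) + (1 + X) = 1 + L + 2*X)
-10*q(-7, C) + k(-2, 3) = -10*(1 + 2 + 2*(-7)) + (3 - 2) = -10*(1 + 2 - 14) + 1 = -10*(-11) + 1 = 110 + 1 = 111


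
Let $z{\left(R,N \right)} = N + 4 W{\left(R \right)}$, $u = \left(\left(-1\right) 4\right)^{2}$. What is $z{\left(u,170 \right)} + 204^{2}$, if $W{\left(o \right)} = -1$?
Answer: $41782$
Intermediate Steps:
$u = 16$ ($u = \left(-4\right)^{2} = 16$)
$z{\left(R,N \right)} = -4 + N$ ($z{\left(R,N \right)} = N + 4 \left(-1\right) = N - 4 = -4 + N$)
$z{\left(u,170 \right)} + 204^{2} = \left(-4 + 170\right) + 204^{2} = 166 + 41616 = 41782$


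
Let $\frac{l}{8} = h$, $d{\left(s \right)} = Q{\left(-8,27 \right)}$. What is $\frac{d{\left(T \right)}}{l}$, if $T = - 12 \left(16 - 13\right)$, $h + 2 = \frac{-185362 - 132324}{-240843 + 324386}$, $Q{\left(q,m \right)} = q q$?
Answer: $- \frac{167086}{121193} \approx -1.3787$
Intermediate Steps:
$Q{\left(q,m \right)} = q^{2}$
$h = - \frac{484772}{83543}$ ($h = -2 + \frac{-185362 - 132324}{-240843 + 324386} = -2 - \frac{317686}{83543} = - \frac{484772}{83543} \approx -5.8027$)
$T = -36$ ($T = \left(-12\right) 3 = -36$)
$d{\left(s \right)} = 64$ ($d{\left(s \right)} = \left(-8\right)^{2} = 64$)
$l = - \frac{3878176}{83543}$ ($l = 8 \left(- \frac{484772}{83543}\right) = - \frac{3878176}{83543} \approx -46.421$)
$\frac{d{\left(T \right)}}{l} = \frac{64}{- \frac{3878176}{83543}} = 64 \left(- \frac{83543}{3878176}\right) = - \frac{167086}{121193}$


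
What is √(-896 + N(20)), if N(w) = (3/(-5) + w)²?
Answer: I*√12991/5 ≈ 22.796*I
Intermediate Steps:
N(w) = (-⅗ + w)² (N(w) = (3*(-⅕) + w)² = (-⅗ + w)²)
√(-896 + N(20)) = √(-896 + (-3 + 5*20)²/25) = √(-896 + (-3 + 100)²/25) = √(-896 + (1/25)*97²) = √(-896 + (1/25)*9409) = √(-896 + 9409/25) = √(-12991/25) = I*√12991/5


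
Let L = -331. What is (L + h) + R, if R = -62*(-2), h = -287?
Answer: -494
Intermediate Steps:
R = 124
(L + h) + R = (-331 - 287) + 124 = -618 + 124 = -494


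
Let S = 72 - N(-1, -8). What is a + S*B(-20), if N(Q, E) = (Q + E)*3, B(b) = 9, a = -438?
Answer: 453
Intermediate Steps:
N(Q, E) = 3*E + 3*Q (N(Q, E) = (E + Q)*3 = 3*E + 3*Q)
S = 99 (S = 72 - (3*(-8) + 3*(-1)) = 72 - (-24 - 3) = 72 - 1*(-27) = 72 + 27 = 99)
a + S*B(-20) = -438 + 99*9 = -438 + 891 = 453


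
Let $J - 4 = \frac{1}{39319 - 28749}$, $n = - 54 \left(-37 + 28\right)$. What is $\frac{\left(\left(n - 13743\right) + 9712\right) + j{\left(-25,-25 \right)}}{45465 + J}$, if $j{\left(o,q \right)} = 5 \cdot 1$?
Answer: $- \frac{37417800}{480607331} \approx -0.077855$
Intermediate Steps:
$j{\left(o,q \right)} = 5$
$n = 486$ ($n = \left(-54\right) \left(-9\right) = 486$)
$J = \frac{42281}{10570}$ ($J = 4 + \frac{1}{39319 - 28749} = 4 + \frac{1}{10570} = \frac{42281}{10570} \approx 4.0001$)
$\frac{\left(\left(n - 13743\right) + 9712\right) + j{\left(-25,-25 \right)}}{45465 + J} = \frac{\left(\left(486 - 13743\right) + 9712\right) + 5}{45465 + \frac{42281}{10570}} = \frac{\left(-13257 + 9712\right) + 5}{\frac{480607331}{10570}} = \left(-3545 + 5\right) \frac{10570}{480607331} = \left(-3540\right) \frac{10570}{480607331} = - \frac{37417800}{480607331}$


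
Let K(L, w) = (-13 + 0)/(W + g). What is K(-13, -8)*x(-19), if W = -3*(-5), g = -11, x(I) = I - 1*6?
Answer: 325/4 ≈ 81.250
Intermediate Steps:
x(I) = -6 + I (x(I) = I - 6 = -6 + I)
W = 15
K(L, w) = -13/4 (K(L, w) = (-13 + 0)/(15 - 11) = -13/4)
K(-13, -8)*x(-19) = -13*(-6 - 19)/4 = -13/4*(-25) = 325/4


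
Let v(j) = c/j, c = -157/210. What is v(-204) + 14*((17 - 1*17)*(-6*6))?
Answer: 157/42840 ≈ 0.0036648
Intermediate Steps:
c = -157/210 (c = -157*1/210 = -157/210 ≈ -0.74762)
v(j) = -157/(210*j)
v(-204) + 14*((17 - 1*17)*(-6*6)) = -157/210/(-204) + 14*((17 - 1*17)*(-6*6)) = -157/210*(-1/204) + 14*((17 - 17)*(-36)) = 157/42840 + 14*(0*(-36)) = 157/42840 + 14*0 = 157/42840 + 0 = 157/42840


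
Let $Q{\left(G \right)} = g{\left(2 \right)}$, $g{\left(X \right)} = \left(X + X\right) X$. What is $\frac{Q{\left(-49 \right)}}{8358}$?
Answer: $\frac{4}{4179} \approx 0.00095717$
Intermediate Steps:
$g{\left(X \right)} = 2 X^{2}$ ($g{\left(X \right)} = 2 X X = 2 X^{2}$)
$Q{\left(G \right)} = 8$ ($Q{\left(G \right)} = 2 \cdot 2^{2} = 2 \cdot 4 = 8$)
$\frac{Q{\left(-49 \right)}}{8358} = \frac{8}{8358} = 8 \cdot \frac{1}{8358} = \frac{4}{4179}$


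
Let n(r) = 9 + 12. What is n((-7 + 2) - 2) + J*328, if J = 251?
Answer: 82349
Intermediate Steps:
n(r) = 21
n((-7 + 2) - 2) + J*328 = 21 + 251*328 = 21 + 82328 = 82349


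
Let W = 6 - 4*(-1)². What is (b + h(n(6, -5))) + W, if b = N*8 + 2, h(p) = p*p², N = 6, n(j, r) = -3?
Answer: 25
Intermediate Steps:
h(p) = p³
b = 50 (b = 6*8 + 2 = 48 + 2 = 50)
W = 2 (W = 6 - 4*1 = 6 - 4 = 2)
(b + h(n(6, -5))) + W = (50 + (-3)³) + 2 = (50 - 27) + 2 = 23 + 2 = 25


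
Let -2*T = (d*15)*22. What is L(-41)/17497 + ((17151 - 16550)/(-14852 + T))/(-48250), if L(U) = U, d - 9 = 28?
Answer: -41447669553/17692533349250 ≈ -0.0023427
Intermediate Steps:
d = 37 (d = 9 + 28 = 37)
T = -6105 (T = -37*15*22/2 = -555*22/2 = -1/2*12210 = -6105)
L(-41)/17497 + ((17151 - 16550)/(-14852 + T))/(-48250) = -41/17497 + ((17151 - 16550)/(-14852 - 6105))/(-48250) = -41*1/17497 + (601/(-20957))*(-1/48250) = -41/17497 + (601*(-1/20957))*(-1/48250) = -41/17497 - 601/20957*(-1/48250) = -41/17497 + 601/1011175250 = -41447669553/17692533349250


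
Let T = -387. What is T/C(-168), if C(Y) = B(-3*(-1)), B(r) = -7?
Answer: 387/7 ≈ 55.286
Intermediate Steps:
C(Y) = -7
T/C(-168) = -387/(-7) = -387*(-1/7) = 387/7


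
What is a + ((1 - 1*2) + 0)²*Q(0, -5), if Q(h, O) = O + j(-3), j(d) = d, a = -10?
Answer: -18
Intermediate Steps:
Q(h, O) = -3 + O (Q(h, O) = O - 3 = -3 + O)
a + ((1 - 1*2) + 0)²*Q(0, -5) = -10 + ((1 - 1*2) + 0)²*(-3 - 5) = -10 + ((1 - 2) + 0)²*(-8) = -10 + (-1 + 0)²*(-8) = -10 + (-1)²*(-8) = -10 + 1*(-8) = -10 - 8 = -18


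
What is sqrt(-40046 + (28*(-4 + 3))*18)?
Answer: 5*I*sqrt(1622) ≈ 201.37*I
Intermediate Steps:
sqrt(-40046 + (28*(-4 + 3))*18) = sqrt(-40046 + (28*(-1))*18) = sqrt(-40046 - 28*18) = sqrt(-40046 - 504) = sqrt(-40550) = 5*I*sqrt(1622)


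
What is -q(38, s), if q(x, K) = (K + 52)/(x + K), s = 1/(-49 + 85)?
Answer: -1873/1369 ≈ -1.3682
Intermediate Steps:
s = 1/36 ≈ 0.027778
q(x, K) = (52 + K)/(K + x)
-q(38, s) = -(52 + 1/36)/(1/36 + 38) = -1873/(1369/36*36) = -36*1873/(1369*36) = -1*1873/1369 = -1873/1369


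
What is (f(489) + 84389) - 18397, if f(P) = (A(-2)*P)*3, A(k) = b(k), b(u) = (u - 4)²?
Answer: 118804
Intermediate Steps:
b(u) = (-4 + u)²
A(k) = (-4 + k)²
f(P) = 108*P (f(P) = ((-4 - 2)²*P)*3 = ((-6)²*P)*3 = (36*P)*3 = 108*P)
(f(489) + 84389) - 18397 = (108*489 + 84389) - 18397 = (52812 + 84389) - 18397 = 137201 - 18397 = 118804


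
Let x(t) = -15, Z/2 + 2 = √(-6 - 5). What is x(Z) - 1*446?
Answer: -461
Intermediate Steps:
Z = -4 + 2*I*√11 (Z = -4 + 2*√(-6 - 5) = -4 + 2*√(-11) = -4 + 2*(I*√11) = -4 + 2*I*√11 ≈ -4.0 + 6.6332*I)
x(Z) - 1*446 = -15 - 1*446 = -15 - 446 = -461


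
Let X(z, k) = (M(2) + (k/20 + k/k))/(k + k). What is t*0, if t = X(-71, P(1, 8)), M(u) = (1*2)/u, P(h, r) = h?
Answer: 0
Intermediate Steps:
M(u) = 2/u
X(z, k) = (2 + k/20)/(2*k) (X(z, k) = (2/2 + (k/20 + k/k))/(k + k) = (2*(½) + (k*(1/20) + 1))/((2*k)) = (1 + (k/20 + 1))*(1/(2*k)) = (1 + (1 + k/20))*(1/(2*k)) = (2 + k/20)*(1/(2*k)) = (2 + k/20)/(2*k))
t = 41/40 (t = (1/40)*(40 + 1)/1 = (1/40)*1*41 = 41/40 ≈ 1.0250)
t*0 = (41/40)*0 = 0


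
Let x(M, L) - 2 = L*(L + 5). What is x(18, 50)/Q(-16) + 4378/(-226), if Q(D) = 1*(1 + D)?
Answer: -343811/1695 ≈ -202.84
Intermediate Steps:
x(M, L) = 2 + L*(5 + L) (x(M, L) = 2 + L*(L + 5) = 2 + L*(5 + L))
Q(D) = 1 + D
x(18, 50)/Q(-16) + 4378/(-226) = (2 + 50**2 + 5*50)/(1 - 16) + 4378/(-226) = (2 + 2500 + 250)/(-15) + 4378*(-1/226) = 2752*(-1/15) - 2189/113 = -2752/15 - 2189/113 = -343811/1695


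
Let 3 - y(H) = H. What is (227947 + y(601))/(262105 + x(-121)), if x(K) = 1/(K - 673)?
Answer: 180515106/208111369 ≈ 0.86740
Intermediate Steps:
y(H) = 3 - H
x(K) = 1/(-673 + K)
(227947 + y(601))/(262105 + x(-121)) = (227947 + (3 - 1*601))/(262105 + 1/(-673 - 121)) = (227947 + (3 - 601))/(262105 + 1/(-794)) = (227947 - 598)/(262105 - 1/794) = 227349/(208111369/794) = 227349*(794/208111369) = 180515106/208111369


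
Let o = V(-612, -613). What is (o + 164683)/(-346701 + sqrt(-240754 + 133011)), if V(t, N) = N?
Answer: -174488445/368716844 - 82035*I*sqrt(107743)/60100845572 ≈ -0.47323 - 0.00044804*I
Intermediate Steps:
o = -613
(o + 164683)/(-346701 + sqrt(-240754 + 133011)) = (-613 + 164683)/(-346701 + sqrt(-240754 + 133011)) = 164070/(-346701 + sqrt(-107743)) = 164070/(-346701 + I*sqrt(107743))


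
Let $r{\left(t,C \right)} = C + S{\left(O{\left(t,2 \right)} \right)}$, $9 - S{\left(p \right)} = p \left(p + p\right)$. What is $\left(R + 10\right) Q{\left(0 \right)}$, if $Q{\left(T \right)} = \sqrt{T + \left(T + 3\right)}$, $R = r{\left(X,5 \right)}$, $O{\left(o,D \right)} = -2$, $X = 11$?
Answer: $16 \sqrt{3} \approx 27.713$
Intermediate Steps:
$S{\left(p \right)} = 9 - 2 p^{2}$ ($S{\left(p \right)} = 9 - p \left(p + p\right) = 9 - p 2 p = 9 - 2 p^{2}$)
$r{\left(t,C \right)} = 1 + C$ ($r{\left(t,C \right)} = C + \left(9 - 2 \left(-2\right)^{2}\right) = C + \left(9 - 8\right) = C + 1 = 1 + C$)
$R = 6$ ($R = 1 + 5 = 6$)
$Q{\left(T \right)} = \sqrt{3 + 2 T}$ ($Q{\left(T \right)} = \sqrt{T + \left(3 + T\right)} = \sqrt{3 + 2 T}$)
$\left(R + 10\right) Q{\left(0 \right)} = \left(6 + 10\right) \sqrt{3 + 2 \cdot 0} = 16 \sqrt{3 + 0} = 16 \sqrt{3}$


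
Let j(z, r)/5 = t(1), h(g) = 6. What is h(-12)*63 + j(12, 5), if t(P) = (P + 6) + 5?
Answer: 438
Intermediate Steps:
t(P) = 11 + P (t(P) = (6 + P) + 5 = 11 + P)
j(z, r) = 60 (j(z, r) = 5*(11 + 1) = 5*12 = 60)
h(-12)*63 + j(12, 5) = 6*63 + 60 = 378 + 60 = 438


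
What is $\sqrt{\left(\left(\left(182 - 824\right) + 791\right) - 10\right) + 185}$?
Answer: $18$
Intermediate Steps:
$\sqrt{\left(\left(\left(182 - 824\right) + 791\right) - 10\right) + 185} = \sqrt{\left(\left(-642 + 791\right) - 10\right) + 185} = \sqrt{\left(149 - 10\right) + 185} = \sqrt{139 + 185} = \sqrt{324} = 18$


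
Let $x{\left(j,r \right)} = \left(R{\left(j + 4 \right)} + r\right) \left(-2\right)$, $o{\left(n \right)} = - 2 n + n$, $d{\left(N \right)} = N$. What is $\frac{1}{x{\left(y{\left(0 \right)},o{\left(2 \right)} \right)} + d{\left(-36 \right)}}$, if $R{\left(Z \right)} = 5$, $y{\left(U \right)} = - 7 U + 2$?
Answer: $- \frac{1}{42} \approx -0.02381$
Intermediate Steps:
$y{\left(U \right)} = 2 - 7 U$
$o{\left(n \right)} = - n$
$x{\left(j,r \right)} = -10 - 2 r$ ($x{\left(j,r \right)} = \left(5 + r\right) \left(-2\right) = -10 - 2 r$)
$\frac{1}{x{\left(y{\left(0 \right)},o{\left(2 \right)} \right)} + d{\left(-36 \right)}} = \frac{1}{\left(-10 - 2 \left(\left(-1\right) 2\right)\right) - 36} = \frac{1}{\left(-10 - -4\right) - 36} = \frac{1}{\left(-10 + 4\right) - 36} = \frac{1}{-6 - 36} = \frac{1}{-42} = - \frac{1}{42}$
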